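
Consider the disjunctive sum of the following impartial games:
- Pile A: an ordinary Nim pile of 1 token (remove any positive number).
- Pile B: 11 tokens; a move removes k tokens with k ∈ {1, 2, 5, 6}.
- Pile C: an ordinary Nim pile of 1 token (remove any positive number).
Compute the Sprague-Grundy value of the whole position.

1

Pile A is a plain Nim pile of size 1, so its Grundy value is 1.
Build the Grundy sequence for pile B with g(k) = mex{g(k−s) : s ∈ {1, 2, 5, 6}, s ≤ k}:
g(0) = mex{} = 0
g(1) = mex{0} = 1
g(2) = mex{0,1} = 2
g(3) = mex{1,2} = 0
g(4) = mex{0,2} = 1
g(5) = mex{0,1} = 2
g(6) = mex{0,1,2} = 3
g(7) = mex{1,2,3} = 0
g(8) = mex{0,2,3} = 1
g(9) = mex{0,1} = 2
g(10) = mex{1,2} = 0
g(11) = mex{0,2,3} = 1
So g(11) = 1.
Pile C is a plain Nim pile of size 1, so its Grundy value is 1.
By the Sprague-Grundy theorem, the Grundy value of a sum of independent games is the XOR of the component values.
Combined value = 1 XOR 1 XOR 1 = 1.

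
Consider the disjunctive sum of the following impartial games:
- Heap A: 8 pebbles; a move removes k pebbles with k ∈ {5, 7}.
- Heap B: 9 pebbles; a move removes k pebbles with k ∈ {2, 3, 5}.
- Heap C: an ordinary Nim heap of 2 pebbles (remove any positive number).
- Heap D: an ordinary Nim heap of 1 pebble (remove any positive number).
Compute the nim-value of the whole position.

Build the Grundy sequence for heap A with g(k) = mex{g(k−s) : s ∈ {5, 7}, s ≤ k}:
g(0) = mex{} = 0
g(1) = mex{} = 0
g(2) = mex{} = 0
g(3) = mex{} = 0
g(4) = mex{} = 0
g(5) = mex{0} = 1
g(6) = mex{0} = 1
g(7) = mex{0} = 1
g(8) = mex{0} = 1
So g(8) = 1.
Grundy values for heap B (subtraction set {2, 3, 5}):
g(0) = mex{} = 0
g(1) = mex{} = 0
g(2) = mex{0} = 1
g(3) = mex{0} = 1
g(4) = mex{0,1} = 2
g(5) = mex{0,1} = 2
g(6) = mex{0,1,2} = 3
g(7) = mex{1,2} = 0
g(8) = mex{1,2,3} = 0
g(9) = mex{0,2,3} = 1
So g(9) = 1.
Heap C is a plain Nim heap of size 2, so its Grundy value is 2.
Heap D is a plain Nim heap of size 1, so its Grundy value is 1.
The value of a disjunctive sum is the nim-sum of the parts.
Combined value = 1 XOR 1 XOR 2 XOR 1 = 3.

3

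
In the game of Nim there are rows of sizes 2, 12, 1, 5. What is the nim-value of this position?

10

Bitwise XOR of the heap sizes:
  0010  (2)
  1100  (12)
  0001  (1)
  0101  (5)
  ----
  1010  (10)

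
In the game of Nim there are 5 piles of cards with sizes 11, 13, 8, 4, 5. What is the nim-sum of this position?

15

Compute the nim-sum pairwise:
11 ⊕ 13 = 6
6 ⊕ 8 = 14
14 ⊕ 4 = 10
10 ⊕ 5 = 15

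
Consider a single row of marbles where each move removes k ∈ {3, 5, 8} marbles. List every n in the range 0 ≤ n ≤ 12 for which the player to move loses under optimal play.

0, 1, 2, 11, 12

Compute g(0), g(1), … for moves {3, 5, 8}:
k:     0  1  2  3  4  5  6  7  8  9 10 11 12
g(k):  0  0  0  1  1  1  2  2  2  3  3  0  0
The P-positions (g = 0) in 0..12 are 0, 1, 2, 11, 12.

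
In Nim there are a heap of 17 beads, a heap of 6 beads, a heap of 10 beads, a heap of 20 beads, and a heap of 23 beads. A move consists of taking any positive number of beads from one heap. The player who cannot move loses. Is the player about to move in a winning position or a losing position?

Winning position

Nim-sum: 17 XOR 6 XOR 10 XOR 20 XOR 23 = 30.
The nim-sum is 30 ≠ 0, so this is an N-position: the player to move can win.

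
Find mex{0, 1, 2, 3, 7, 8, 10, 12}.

4

The values 0, 1, 2, 3 are all present; 4 is the first non-negative integer missing from the set.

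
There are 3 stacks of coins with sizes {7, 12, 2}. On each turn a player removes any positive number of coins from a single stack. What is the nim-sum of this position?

9

Nim-sum: 7 ⊕ 12 ⊕ 2 = 9.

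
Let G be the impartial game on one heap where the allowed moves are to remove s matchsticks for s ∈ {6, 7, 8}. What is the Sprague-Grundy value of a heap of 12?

Compute g(0), g(1), … for moves {6, 7, 8}:
g(0) = mex{} = 0
g(1) = mex{} = 0
g(2) = mex{} = 0
g(3) = mex{} = 0
g(4) = mex{} = 0
g(5) = mex{} = 0
g(6) = mex{0} = 1
g(7) = mex{0} = 1
g(8) = mex{0} = 1
g(9) = mex{0} = 1
g(10) = mex{0} = 1
g(11) = mex{0} = 1
g(12) = mex{0,1} = 2
So g(12) = 2.

2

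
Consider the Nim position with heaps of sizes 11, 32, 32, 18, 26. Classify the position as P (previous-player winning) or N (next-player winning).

N-position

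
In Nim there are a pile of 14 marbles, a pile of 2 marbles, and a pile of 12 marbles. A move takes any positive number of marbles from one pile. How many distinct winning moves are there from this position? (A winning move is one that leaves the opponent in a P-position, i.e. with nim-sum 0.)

Compute the nim-sum pairwise:
14 XOR 2 = 12
12 XOR 12 = 0
The nim-sum is already 0, so every move leaves a nonzero nim-sum — there are no winning moves.

0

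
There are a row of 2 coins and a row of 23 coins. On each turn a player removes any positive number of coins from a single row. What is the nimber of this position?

21

Nim-sum: 2 ⊕ 23 = 21.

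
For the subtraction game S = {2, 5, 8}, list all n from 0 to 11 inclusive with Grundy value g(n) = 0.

0, 1, 4, 7, 10, 11

Build the Grundy sequence with g(k) = mex{g(k−s) : s ∈ {2, 5, 8}, s ≤ k}:
k:     0  1  2  3  4  5  6  7  8  9 10 11
g(k):  0  0  1  1  0  2  1  0  2  1  0  0
The P-positions (g = 0) in 0..11 are 0, 1, 4, 7, 10, 11.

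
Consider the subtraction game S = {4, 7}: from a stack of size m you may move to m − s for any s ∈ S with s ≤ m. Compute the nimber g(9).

Build the Grundy sequence with g(k) = mex{g(k−s) : s ∈ {4, 7}, s ≤ k}:
k:     0  1  2  3  4  5  6  7  8  9
g(k):  0  0  0  0  1  1  1  1  2  2
So g(9) = 2.

2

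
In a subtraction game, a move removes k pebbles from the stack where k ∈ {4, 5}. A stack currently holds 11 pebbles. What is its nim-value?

Build the Grundy sequence with g(k) = mex{g(k−s) : s ∈ {4, 5}, s ≤ k}:
k:     0  1  2  3  4  5  6  7  8  9 10 11
g(k):  0  0  0  0  1  1  1  1  2  0  0  0
So g(11) = 0.

0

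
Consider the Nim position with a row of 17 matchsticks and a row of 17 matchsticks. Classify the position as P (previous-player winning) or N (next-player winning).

P-position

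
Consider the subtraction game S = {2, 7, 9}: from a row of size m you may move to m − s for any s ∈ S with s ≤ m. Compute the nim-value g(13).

2

Build the Grundy sequence with g(k) = mex{g(k−s) : s ∈ {2, 7, 9}, s ≤ k}:
g(0) = mex{} = 0
g(1) = mex{} = 0
g(2) = mex{0} = 1
g(3) = mex{0} = 1
g(4) = mex{1} = 0
g(5) = mex{1} = 0
g(6) = mex{0} = 1
g(7) = mex{0} = 1
g(8) = mex{0,1} = 2
g(9) = mex{0,1} = 2
g(10) = mex{0,1,2} = 3
g(11) = mex{0,1,2} = 3
g(12) = mex{0,1,3} = 2
g(13) = mex{0,1,3} = 2
So g(13) = 2.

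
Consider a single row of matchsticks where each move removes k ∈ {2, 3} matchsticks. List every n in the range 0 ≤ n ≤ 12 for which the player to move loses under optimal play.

0, 1, 5, 6, 10, 11

Build the Grundy sequence with g(k) = mex{g(k−s) : s ∈ {2, 3}, s ≤ k}:
k:     0  1  2  3  4  5  6  7  8  9 10 11 12
g(k):  0  0  1  1  2  0  0  1  1  2  0  0  1
The P-positions (g = 0) in 0..12 are 0, 1, 5, 6, 10, 11.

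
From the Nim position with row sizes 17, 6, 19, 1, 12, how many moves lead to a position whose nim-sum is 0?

1

Nim-sum: 17 ⊕ 6 ⊕ 19 ⊕ 1 ⊕ 12 = 9.
The overall nim-sum is X = 9. A row of size p has a winning move iff p XOR X < p (reduce it to p XOR X).
  17: 17 XOR 9 = 24 ≥ 17 — no move.
  6: 6 XOR 9 = 15 ≥ 6 — no move.
  19: 19 XOR 9 = 26 ≥ 19 — no move.
  1: 1 XOR 9 = 8 ≥ 1 — no move.
  12: 12 XOR 9 = 5 < 12 — winning move (to 5).
That gives 1 winning move.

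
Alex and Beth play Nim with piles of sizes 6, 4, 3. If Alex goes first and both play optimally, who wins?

Alex wins

Nim-sum: 6 XOR 4 XOR 3 = 1.
The nim-sum is 1 ≠ 0, so this is an N-position: the player to move can win; Alex has a winning move.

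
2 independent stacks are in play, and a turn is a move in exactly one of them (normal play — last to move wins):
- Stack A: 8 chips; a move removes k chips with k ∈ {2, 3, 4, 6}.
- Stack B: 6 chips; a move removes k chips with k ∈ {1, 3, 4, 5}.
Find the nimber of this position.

Grundy values for stack A (subtraction set {2, 3, 4, 6}):
k:     0  1  2  3  4  5  6  7  8
g(k):  0  0  1  1  2  2  3  3  0
So g(8) = 0.
Grundy values for stack B (subtraction set {1, 3, 4, 5}):
g(0) = mex{} = 0
g(1) = mex{0} = 1
g(2) = mex{1} = 0
g(3) = mex{0} = 1
g(4) = mex{0,1} = 2
g(5) = mex{0,1,2} = 3
g(6) = mex{0,1,3} = 2
So g(6) = 2.
By the Sprague-Grundy theorem, the Grundy value of a sum of independent games is the XOR of the component values.
Combined value = 0 ⊕ 2 = 2.

2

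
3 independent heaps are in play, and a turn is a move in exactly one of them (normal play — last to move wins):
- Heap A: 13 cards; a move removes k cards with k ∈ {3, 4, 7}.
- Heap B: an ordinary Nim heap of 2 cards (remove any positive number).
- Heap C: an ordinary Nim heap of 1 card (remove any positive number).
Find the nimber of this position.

Grundy values for heap A (subtraction set {3, 4, 7}):
g(0) = mex{} = 0
g(1) = mex{} = 0
g(2) = mex{} = 0
g(3) = mex{0} = 1
g(4) = mex{0} = 1
g(5) = mex{0} = 1
g(6) = mex{0,1} = 2
g(7) = mex{0,1} = 2
g(8) = mex{0,1} = 2
g(9) = mex{0,1,2} = 3
g(10) = mex{1,2} = 0
g(11) = mex{1,2} = 0
g(12) = mex{1,2,3} = 0
g(13) = mex{0,2,3} = 1
So g(13) = 1.
Heap B is a plain Nim heap of size 2, so its Grundy value is 2.
Heap C is a plain Nim heap of size 1, so its Grundy value is 1.
By the Sprague-Grundy theorem, the Grundy value of a sum of independent games is the XOR of the component values.
Combined value = 1 XOR 2 XOR 1 = 2.

2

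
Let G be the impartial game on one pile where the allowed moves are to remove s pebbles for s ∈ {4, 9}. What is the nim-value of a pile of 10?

2

Grundy values for subtraction set {4, 9}:
g(0) = mex{} = 0
g(1) = mex{} = 0
g(2) = mex{} = 0
g(3) = mex{} = 0
g(4) = mex{0} = 1
g(5) = mex{0} = 1
g(6) = mex{0} = 1
g(7) = mex{0} = 1
g(8) = mex{1} = 0
g(9) = mex{0,1} = 2
g(10) = mex{0,1} = 2
So g(10) = 2.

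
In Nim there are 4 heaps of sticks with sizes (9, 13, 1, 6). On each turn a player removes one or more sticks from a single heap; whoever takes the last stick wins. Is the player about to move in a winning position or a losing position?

Winning position

In binary:
  1001  (9)
  1101  (13)
  0001  (1)
  0110  (6)
  ----
  0011  (3)
The nim-sum is 3 ≠ 0, so this is an N-position: the player to move can win.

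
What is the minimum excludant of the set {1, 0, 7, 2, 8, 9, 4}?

3

The values 0, 1, 2 are all present; 3 is the first non-negative integer missing from the set.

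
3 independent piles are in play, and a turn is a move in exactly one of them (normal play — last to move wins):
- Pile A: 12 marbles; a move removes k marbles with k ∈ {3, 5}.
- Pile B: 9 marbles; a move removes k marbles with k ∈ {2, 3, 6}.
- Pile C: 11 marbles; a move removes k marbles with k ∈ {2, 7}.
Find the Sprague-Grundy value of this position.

0

Grundy values for pile A (subtraction set {3, 5}):
g(0) = mex{} = 0
g(1) = mex{} = 0
g(2) = mex{} = 0
g(3) = mex{0} = 1
g(4) = mex{0} = 1
g(5) = mex{0} = 1
g(6) = mex{0,1} = 2
g(7) = mex{0,1} = 2
g(8) = mex{1} = 0
g(9) = mex{1,2} = 0
g(10) = mex{1,2} = 0
g(11) = mex{0,2} = 1
g(12) = mex{0,2} = 1
So g(12) = 1.
Grundy values for pile B (subtraction set {2, 3, 6}):
g(0) = mex{} = 0
g(1) = mex{} = 0
g(2) = mex{0} = 1
g(3) = mex{0} = 1
g(4) = mex{0,1} = 2
g(5) = mex{1} = 0
g(6) = mex{0,1,2} = 3
g(7) = mex{0,2} = 1
g(8) = mex{0,1,3} = 2
g(9) = mex{1,3} = 0
So g(9) = 0.
Grundy values for pile C (subtraction set {2, 7}):
g(0) = mex{} = 0
g(1) = mex{} = 0
g(2) = mex{0} = 1
g(3) = mex{0} = 1
g(4) = mex{1} = 0
g(5) = mex{1} = 0
g(6) = mex{0} = 1
g(7) = mex{0} = 1
g(8) = mex{0,1} = 2
g(9) = mex{1} = 0
g(10) = mex{1,2} = 0
g(11) = mex{0} = 1
So g(11) = 1.
The value of a disjunctive sum is the nim-sum of the parts.
Combined value = 1 XOR 0 XOR 1 = 0.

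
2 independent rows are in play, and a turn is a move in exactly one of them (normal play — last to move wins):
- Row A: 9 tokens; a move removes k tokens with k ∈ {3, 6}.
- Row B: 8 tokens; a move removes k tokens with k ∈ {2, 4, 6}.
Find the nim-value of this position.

0

Build the Grundy sequence for row A with g(k) = mex{g(k−s) : s ∈ {3, 6}, s ≤ k}:
k:     0  1  2  3  4  5  6  7  8  9
g(k):  0  0  0  1  1  1  2  2  2  0
So g(9) = 0.
Build the Grundy sequence for row B with g(k) = mex{g(k−s) : s ∈ {2, 4, 6}, s ≤ k}:
k:     0  1  2  3  4  5  6  7  8
g(k):  0  0  1  1  2  2  3  3  0
So g(8) = 0.
The value of a disjunctive sum is the nim-sum of the parts.
Combined value = 0 XOR 0 = 0.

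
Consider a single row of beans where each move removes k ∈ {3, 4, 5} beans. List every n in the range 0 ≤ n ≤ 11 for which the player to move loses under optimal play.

0, 1, 2, 8, 9, 10

Grundy values for subtraction set {3, 4, 5}:
g(0) = mex{} = 0
g(1) = mex{} = 0
g(2) = mex{} = 0
g(3) = mex{0} = 1
g(4) = mex{0} = 1
g(5) = mex{0} = 1
g(6) = mex{0,1} = 2
g(7) = mex{0,1} = 2
g(8) = mex{1} = 0
g(9) = mex{1,2} = 0
g(10) = mex{1,2} = 0
g(11) = mex{0,2} = 1
The P-positions (g = 0) in 0..11 are 0, 1, 2, 8, 9, 10.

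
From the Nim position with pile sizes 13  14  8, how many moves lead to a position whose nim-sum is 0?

Write each in binary and XOR column by column:
  1101  (13)
  1110  (14)
  1000  (8)
  ----
  1011  (11)
The overall nim-sum is X = 11. A pile of size p has a winning move iff p XOR X < p (reduce it to p XOR X).
  13: 13 XOR 11 = 6 < 13 — winning move (to 6).
  14: 14 XOR 11 = 5 < 14 — winning move (to 5).
  8: 8 XOR 11 = 3 < 8 — winning move (to 3).
That gives 3 winning moves.

3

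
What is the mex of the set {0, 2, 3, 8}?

0 is in the set but 1 is not, so the mex is 1.

1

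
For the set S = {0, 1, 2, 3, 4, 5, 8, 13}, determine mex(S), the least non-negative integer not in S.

The values 0, 1, 2, 3, 4, 5 are all present; 6 is the first non-negative integer missing from the set.

6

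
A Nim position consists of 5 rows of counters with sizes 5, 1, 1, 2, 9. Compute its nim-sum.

14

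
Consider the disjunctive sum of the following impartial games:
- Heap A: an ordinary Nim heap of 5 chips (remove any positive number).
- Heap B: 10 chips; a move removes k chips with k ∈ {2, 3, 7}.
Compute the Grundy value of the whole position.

5

Heap A is a plain Nim heap of size 5, so its Grundy value is 5.
Grundy values for heap B (subtraction set {2, 3, 7}):
k:     0  1  2  3  4  5  6  7  8  9 10
g(k):  0  0  1  1  2  0  0  1  1  2  0
So g(10) = 0.
By the Sprague-Grundy theorem, the Grundy value of a sum of independent games is the XOR of the component values.
Combined value = 5 ⊕ 0 = 5.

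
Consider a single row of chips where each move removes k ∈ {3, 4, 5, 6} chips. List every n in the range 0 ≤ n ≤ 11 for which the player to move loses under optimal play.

0, 1, 2, 9, 10, 11

Grundy values for subtraction set {3, 4, 5, 6}:
k:     0  1  2  3  4  5  6  7  8  9 10 11
g(k):  0  0  0  1  1  1  2  2  2  0  0  0
The P-positions (g = 0) in 0..11 are 0, 1, 2, 9, 10, 11.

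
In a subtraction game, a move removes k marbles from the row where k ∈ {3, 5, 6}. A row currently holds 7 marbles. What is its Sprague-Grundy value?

2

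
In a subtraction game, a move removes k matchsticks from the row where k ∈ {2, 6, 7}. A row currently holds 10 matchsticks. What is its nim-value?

3

Compute g(0), g(1), … for moves {2, 6, 7}:
k:     0  1  2  3  4  5  6  7  8  9 10
g(k):  0  0  1  1  0  0  1  1  2  0  3
So g(10) = 3.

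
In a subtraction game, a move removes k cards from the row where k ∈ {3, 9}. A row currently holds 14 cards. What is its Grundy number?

0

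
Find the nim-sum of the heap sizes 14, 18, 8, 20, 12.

Compute the nim-sum pairwise:
14 XOR 18 = 28
28 XOR 8 = 20
20 XOR 20 = 0
0 XOR 12 = 12

12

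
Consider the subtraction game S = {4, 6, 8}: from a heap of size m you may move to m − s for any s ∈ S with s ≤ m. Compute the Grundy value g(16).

1

Build the Grundy sequence with g(k) = mex{g(k−s) : s ∈ {4, 6, 8}, s ≤ k}:
k:     0  1  2  3  4  5  6  7  8  9 10 11 12 13 14 15 16
g(k):  0  0  0  0  1  1  1  1  2  2  2  2  0  0  0  0  1
So g(16) = 1.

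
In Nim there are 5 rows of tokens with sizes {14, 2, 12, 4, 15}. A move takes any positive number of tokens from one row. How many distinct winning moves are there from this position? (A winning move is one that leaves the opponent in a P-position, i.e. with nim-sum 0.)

Write each in binary and XOR column by column:
  1110  (14)
  0010  (2)
  1100  (12)
  0100  (4)
  1111  (15)
  ----
  1011  (11)
The overall nim-sum is X = 11. A row of size p has a winning move iff p XOR X < p (reduce it to p XOR X).
  14: 14 XOR 11 = 5 < 14 — winning move (to 5).
  2: 2 XOR 11 = 9 ≥ 2 — no move.
  12: 12 XOR 11 = 7 < 12 — winning move (to 7).
  4: 4 XOR 11 = 15 ≥ 4 — no move.
  15: 15 XOR 11 = 4 < 15 — winning move (to 4).
That gives 3 winning moves.

3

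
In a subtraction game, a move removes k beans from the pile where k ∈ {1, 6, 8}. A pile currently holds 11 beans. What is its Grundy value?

0

Compute g(0), g(1), … for moves {1, 6, 8}:
g(0) = mex{} = 0
g(1) = mex{0} = 1
g(2) = mex{1} = 0
g(3) = mex{0} = 1
g(4) = mex{1} = 0
g(5) = mex{0} = 1
g(6) = mex{0,1} = 2
g(7) = mex{1,2} = 0
g(8) = mex{0} = 1
g(9) = mex{1} = 0
g(10) = mex{0} = 1
g(11) = mex{1} = 0
So g(11) = 0.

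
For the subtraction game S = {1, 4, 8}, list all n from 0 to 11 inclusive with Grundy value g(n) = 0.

0, 2, 5, 7

Compute g(0), g(1), … for moves {1, 4, 8}:
g(0) = mex{} = 0
g(1) = mex{0} = 1
g(2) = mex{1} = 0
g(3) = mex{0} = 1
g(4) = mex{0,1} = 2
g(5) = mex{1,2} = 0
g(6) = mex{0} = 1
g(7) = mex{1} = 0
g(8) = mex{0,2} = 1
g(9) = mex{0,1} = 2
g(10) = mex{0,1,2} = 3
g(11) = mex{0,1,3} = 2
The P-positions (g = 0) in 0..11 are 0, 2, 5, 7.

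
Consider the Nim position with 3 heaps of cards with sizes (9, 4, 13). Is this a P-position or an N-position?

Compute the nim-sum pairwise:
9 ⊕ 4 = 13
13 ⊕ 13 = 0
The nim-sum is 0, so this is a P-position: the player to move is in a losing position under optimal play.

P-position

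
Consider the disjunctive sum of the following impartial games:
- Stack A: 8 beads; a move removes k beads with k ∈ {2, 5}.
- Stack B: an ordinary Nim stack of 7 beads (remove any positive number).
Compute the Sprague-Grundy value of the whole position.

7

Build the Grundy sequence for stack A with g(k) = mex{g(k−s) : s ∈ {2, 5}, s ≤ k}:
k:     0  1  2  3  4  5  6  7  8
g(k):  0  0  1  1  0  2  1  0  0
So g(8) = 0.
Stack B is a plain Nim stack of size 7, so its Grundy value is 7.
The value of a disjunctive sum is the nim-sum of the parts.
Combined value = 0 XOR 7 = 7.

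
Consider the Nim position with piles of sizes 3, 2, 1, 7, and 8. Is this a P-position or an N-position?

Nim-sum: 3 ⊕ 2 ⊕ 1 ⊕ 7 ⊕ 8 = 15.
The nim-sum is 15 ≠ 0, so this is an N-position: the player to move can win.

N-position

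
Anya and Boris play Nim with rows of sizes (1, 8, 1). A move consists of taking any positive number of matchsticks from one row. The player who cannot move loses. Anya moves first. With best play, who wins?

In binary:
  0001  (1)
  1000  (8)
  0001  (1)
  ----
  1000  (8)
The nim-sum is 8 ≠ 0, so this is an N-position: the player to move can win; Anya has a winning move.

Anya wins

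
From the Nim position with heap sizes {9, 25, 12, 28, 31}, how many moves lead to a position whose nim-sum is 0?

Nim-sum: 9 ⊕ 25 ⊕ 12 ⊕ 28 ⊕ 31 = 31.
The overall nim-sum is X = 31. A heap of size p has a winning move iff p XOR X < p (reduce it to p XOR X).
  9: 9 XOR 31 = 22 ≥ 9 — no move.
  25: 25 XOR 31 = 6 < 25 — winning move (to 6).
  12: 12 XOR 31 = 19 ≥ 12 — no move.
  28: 28 XOR 31 = 3 < 28 — winning move (to 3).
  31: 31 XOR 31 = 0 < 31 — winning move (to 0).
That gives 3 winning moves.

3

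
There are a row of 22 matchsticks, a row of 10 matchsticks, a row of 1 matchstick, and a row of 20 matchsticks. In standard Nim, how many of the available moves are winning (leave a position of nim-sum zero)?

1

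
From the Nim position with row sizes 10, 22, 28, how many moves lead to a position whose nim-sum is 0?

Write each in binary and XOR column by column:
  01010  (10)
  10110  (22)
  11100  (28)
  -----
  00000  (0)
The nim-sum is already 0, so every move leaves a nonzero nim-sum — there are no winning moves.

0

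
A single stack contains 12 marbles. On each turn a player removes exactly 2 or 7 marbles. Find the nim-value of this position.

Build the Grundy sequence with g(k) = mex{g(k−s) : s ∈ {2, 7}, s ≤ k}:
g(0) = mex{} = 0
g(1) = mex{} = 0
g(2) = mex{0} = 1
g(3) = mex{0} = 1
g(4) = mex{1} = 0
g(5) = mex{1} = 0
g(6) = mex{0} = 1
g(7) = mex{0} = 1
g(8) = mex{0,1} = 2
g(9) = mex{1} = 0
g(10) = mex{1,2} = 0
g(11) = mex{0} = 1
g(12) = mex{0} = 1
So g(12) = 1.

1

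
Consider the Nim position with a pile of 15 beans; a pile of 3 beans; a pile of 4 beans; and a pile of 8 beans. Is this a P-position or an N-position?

Nim-sum: 15 ⊕ 3 ⊕ 4 ⊕ 8 = 0.
The nim-sum is 0, so this is a P-position: the player to move is in a losing position under optimal play.

P-position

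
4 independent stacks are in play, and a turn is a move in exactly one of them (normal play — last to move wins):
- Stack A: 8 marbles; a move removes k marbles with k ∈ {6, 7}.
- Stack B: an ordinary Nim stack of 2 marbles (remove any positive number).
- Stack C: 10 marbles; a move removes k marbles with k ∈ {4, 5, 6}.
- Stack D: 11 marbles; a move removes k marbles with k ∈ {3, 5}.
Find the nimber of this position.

For stack A, compute g(0), g(1), … with moves {6, 7}:
g(0) = mex{} = 0
g(1) = mex{} = 0
g(2) = mex{} = 0
g(3) = mex{} = 0
g(4) = mex{} = 0
g(5) = mex{} = 0
g(6) = mex{0} = 1
g(7) = mex{0} = 1
g(8) = mex{0} = 1
So g(8) = 1.
Stack B is a plain Nim stack of size 2, so its Grundy value is 2.
Grundy values for stack C (subtraction set {4, 5, 6}):
k:     0  1  2  3  4  5  6  7  8  9 10
g(k):  0  0  0  0  1  1  1  1  2  2  0
So g(10) = 0.
Grundy values for stack D (subtraction set {3, 5}):
g(0) = mex{} = 0
g(1) = mex{} = 0
g(2) = mex{} = 0
g(3) = mex{0} = 1
g(4) = mex{0} = 1
g(5) = mex{0} = 1
g(6) = mex{0,1} = 2
g(7) = mex{0,1} = 2
g(8) = mex{1} = 0
g(9) = mex{1,2} = 0
g(10) = mex{1,2} = 0
g(11) = mex{0,2} = 1
So g(11) = 1.
By the Sprague-Grundy theorem, the Grundy value of a sum of independent games is the XOR of the component values.
Combined value = 1 XOR 2 XOR 0 XOR 1 = 2.

2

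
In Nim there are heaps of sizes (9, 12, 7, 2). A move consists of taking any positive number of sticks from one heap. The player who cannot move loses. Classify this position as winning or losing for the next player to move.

In binary:
  1001  (9)
  1100  (12)
  0111  (7)
  0010  (2)
  ----
  0000  (0)
The nim-sum is 0, so this is a P-position: the player to move is in a losing position under optimal play.

Losing position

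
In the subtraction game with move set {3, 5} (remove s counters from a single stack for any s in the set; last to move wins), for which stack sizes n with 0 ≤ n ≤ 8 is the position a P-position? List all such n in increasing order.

0, 1, 2, 8

Build the Grundy sequence with g(k) = mex{g(k−s) : s ∈ {3, 5}, s ≤ k}:
g(0) = mex{} = 0
g(1) = mex{} = 0
g(2) = mex{} = 0
g(3) = mex{0} = 1
g(4) = mex{0} = 1
g(5) = mex{0} = 1
g(6) = mex{0,1} = 2
g(7) = mex{0,1} = 2
g(8) = mex{1} = 0
The P-positions (g = 0) in 0..8 are 0, 1, 2, 8.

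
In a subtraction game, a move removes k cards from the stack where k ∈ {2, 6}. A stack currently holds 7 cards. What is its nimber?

Build the Grundy sequence with g(k) = mex{g(k−s) : s ∈ {2, 6}, s ≤ k}:
g(0) = mex{} = 0
g(1) = mex{} = 0
g(2) = mex{0} = 1
g(3) = mex{0} = 1
g(4) = mex{1} = 0
g(5) = mex{1} = 0
g(6) = mex{0} = 1
g(7) = mex{0} = 1
So g(7) = 1.

1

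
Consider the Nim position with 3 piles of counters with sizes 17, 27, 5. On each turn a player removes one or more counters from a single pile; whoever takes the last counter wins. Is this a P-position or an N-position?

N-position

In binary:
  10001  (17)
  11011  (27)
  00101  (5)
  -----
  01111  (15)
The nim-sum is 15 ≠ 0, so this is an N-position: the player to move can win.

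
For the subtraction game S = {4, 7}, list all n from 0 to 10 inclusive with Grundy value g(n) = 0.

Build the Grundy sequence with g(k) = mex{g(k−s) : s ∈ {4, 7}, s ≤ k}:
g(0) = mex{} = 0
g(1) = mex{} = 0
g(2) = mex{} = 0
g(3) = mex{} = 0
g(4) = mex{0} = 1
g(5) = mex{0} = 1
g(6) = mex{0} = 1
g(7) = mex{0} = 1
g(8) = mex{0,1} = 2
g(9) = mex{0,1} = 2
g(10) = mex{0,1} = 2
The P-positions (g = 0) in 0..10 are 0, 1, 2, 3.

0, 1, 2, 3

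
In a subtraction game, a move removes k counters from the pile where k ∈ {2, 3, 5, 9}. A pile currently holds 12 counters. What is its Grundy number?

2

Build the Grundy sequence with g(k) = mex{g(k−s) : s ∈ {2, 3, 5, 9}, s ≤ k}:
k:     0  1  2  3  4  5  6  7  8  9 10 11 12
g(k):  0  0  1  1  2  2  3  0  0  1  1  2  2
So g(12) = 2.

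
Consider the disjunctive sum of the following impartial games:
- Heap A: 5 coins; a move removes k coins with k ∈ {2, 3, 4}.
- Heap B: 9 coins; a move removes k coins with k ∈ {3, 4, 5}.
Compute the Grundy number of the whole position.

2

Build the Grundy sequence for heap A with g(k) = mex{g(k−s) : s ∈ {2, 3, 4}, s ≤ k}:
g(0) = mex{} = 0
g(1) = mex{} = 0
g(2) = mex{0} = 1
g(3) = mex{0} = 1
g(4) = mex{0,1} = 2
g(5) = mex{0,1} = 2
So g(5) = 2.
Build the Grundy sequence for heap B with g(k) = mex{g(k−s) : s ∈ {3, 4, 5}, s ≤ k}:
g(0) = mex{} = 0
g(1) = mex{} = 0
g(2) = mex{} = 0
g(3) = mex{0} = 1
g(4) = mex{0} = 1
g(5) = mex{0} = 1
g(6) = mex{0,1} = 2
g(7) = mex{0,1} = 2
g(8) = mex{1} = 0
g(9) = mex{1,2} = 0
So g(9) = 0.
The value of a disjunctive sum is the nim-sum of the parts.
Combined value = 2 ⊕ 0 = 2.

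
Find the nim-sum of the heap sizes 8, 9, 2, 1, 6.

4

Nim-sum: 8 ^ 9 ^ 2 ^ 1 ^ 6 = 4.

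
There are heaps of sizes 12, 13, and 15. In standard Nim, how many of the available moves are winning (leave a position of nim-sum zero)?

3

In binary:
  1100  (12)
  1101  (13)
  1111  (15)
  ----
  1110  (14)
The overall nim-sum is X = 14. A heap of size p has a winning move iff p XOR X < p (reduce it to p XOR X).
  12: 12 XOR 14 = 2 < 12 — winning move (to 2).
  13: 13 XOR 14 = 3 < 13 — winning move (to 3).
  15: 15 XOR 14 = 1 < 15 — winning move (to 1).
That gives 3 winning moves.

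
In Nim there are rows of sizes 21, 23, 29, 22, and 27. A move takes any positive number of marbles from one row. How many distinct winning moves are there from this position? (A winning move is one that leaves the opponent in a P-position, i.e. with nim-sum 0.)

5

Bitwise XOR of the heap sizes:
  10101  (21)
  10111  (23)
  11101  (29)
  10110  (22)
  11011  (27)
  -----
  10010  (18)
The overall nim-sum is X = 18. A row of size p has a winning move iff p XOR X < p (reduce it to p XOR X).
  21: 21 XOR 18 = 7 < 21 — winning move (to 7).
  23: 23 XOR 18 = 5 < 23 — winning move (to 5).
  29: 29 XOR 18 = 15 < 29 — winning move (to 15).
  22: 22 XOR 18 = 4 < 22 — winning move (to 4).
  27: 27 XOR 18 = 9 < 27 — winning move (to 9).
That gives 5 winning moves.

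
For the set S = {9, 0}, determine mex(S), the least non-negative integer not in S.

1

0 is in the set but 1 is not, so the mex is 1.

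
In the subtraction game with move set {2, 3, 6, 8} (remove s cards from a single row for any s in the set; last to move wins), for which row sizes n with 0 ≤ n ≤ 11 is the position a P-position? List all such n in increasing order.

0, 1, 5, 10

Build the Grundy sequence with g(k) = mex{g(k−s) : s ∈ {2, 3, 6, 8}, s ≤ k}:
k:     0  1  2  3  4  5  6  7  8  9 10 11
g(k):  0  0  1  1  2  0  3  1  2  2  0  3
The P-positions (g = 0) in 0..11 are 0, 1, 5, 10.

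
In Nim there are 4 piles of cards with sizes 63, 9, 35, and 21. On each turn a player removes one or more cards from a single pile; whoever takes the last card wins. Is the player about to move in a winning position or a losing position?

Losing position

Bitwise XOR of the heap sizes:
  111111  (63)
  001001  (9)
  100011  (35)
  010101  (21)
  ------
  000000  (0)
The nim-sum is 0, so this is a P-position: the player to move is in a losing position under optimal play.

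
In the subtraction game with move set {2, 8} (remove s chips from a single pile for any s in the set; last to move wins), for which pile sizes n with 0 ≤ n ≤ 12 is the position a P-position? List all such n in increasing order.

0, 1, 4, 5, 10, 11

Build the Grundy sequence with g(k) = mex{g(k−s) : s ∈ {2, 8}, s ≤ k}:
g(0) = mex{} = 0
g(1) = mex{} = 0
g(2) = mex{0} = 1
g(3) = mex{0} = 1
g(4) = mex{1} = 0
g(5) = mex{1} = 0
g(6) = mex{0} = 1
g(7) = mex{0} = 1
g(8) = mex{0,1} = 2
g(9) = mex{0,1} = 2
g(10) = mex{1,2} = 0
g(11) = mex{1,2} = 0
g(12) = mex{0} = 1
The P-positions (g = 0) in 0..12 are 0, 1, 4, 5, 10, 11.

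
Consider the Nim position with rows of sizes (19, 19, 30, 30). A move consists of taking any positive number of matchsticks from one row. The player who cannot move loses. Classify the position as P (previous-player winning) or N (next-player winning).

P-position

Compute the nim-sum pairwise:
19 ⊕ 19 = 0
0 ⊕ 30 = 30
30 ⊕ 30 = 0
The nim-sum is 0, so this is a P-position: the player to move is in a losing position under optimal play.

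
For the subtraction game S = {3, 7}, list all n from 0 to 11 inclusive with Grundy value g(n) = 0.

0, 1, 2, 6, 10, 11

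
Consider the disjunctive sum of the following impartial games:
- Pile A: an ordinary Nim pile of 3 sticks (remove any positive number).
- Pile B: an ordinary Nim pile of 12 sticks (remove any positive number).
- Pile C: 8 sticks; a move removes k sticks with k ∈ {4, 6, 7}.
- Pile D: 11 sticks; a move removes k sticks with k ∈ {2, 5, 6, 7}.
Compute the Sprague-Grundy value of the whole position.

14

Pile A is a plain Nim pile of size 3, so its Grundy value is 3.
Pile B is a plain Nim pile of size 12, so its Grundy value is 12.
Grundy values for pile C (subtraction set {4, 6, 7}):
k:     0  1  2  3  4  5  6  7  8
g(k):  0  0  0  0  1  1  1  1  2
So g(8) = 2.
For pile D, compute g(0), g(1), … with moves {2, 5, 6, 7}:
g(0) = mex{} = 0
g(1) = mex{} = 0
g(2) = mex{0} = 1
g(3) = mex{0} = 1
g(4) = mex{1} = 0
g(5) = mex{0,1} = 2
g(6) = mex{0} = 1
g(7) = mex{0,1,2} = 3
g(8) = mex{0,1} = 2
g(9) = mex{0,1,3} = 2
g(10) = mex{0,1,2} = 3
g(11) = mex{0,1,2} = 3
So g(11) = 3.
The value of a disjunctive sum is the nim-sum of the parts.
Combined value = 3 XOR 12 XOR 2 XOR 3 = 14.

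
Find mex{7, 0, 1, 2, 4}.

The values 0, 1, 2 are all present; 3 is the first non-negative integer missing from the set.

3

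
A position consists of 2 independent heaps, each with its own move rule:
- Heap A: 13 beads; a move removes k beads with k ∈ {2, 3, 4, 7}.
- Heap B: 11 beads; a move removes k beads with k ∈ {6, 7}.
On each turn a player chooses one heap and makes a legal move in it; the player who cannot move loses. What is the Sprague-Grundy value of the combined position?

0

Grundy values for heap A (subtraction set {2, 3, 4, 7}):
g(0) = mex{} = 0
g(1) = mex{} = 0
g(2) = mex{0} = 1
g(3) = mex{0} = 1
g(4) = mex{0,1} = 2
g(5) = mex{0,1} = 2
g(6) = mex{1,2} = 0
g(7) = mex{0,1,2} = 3
g(8) = mex{0,2} = 1
g(9) = mex{0,1,2,3} = 4
g(10) = mex{0,1,3} = 2
g(11) = mex{1,2,3,4} = 0
g(12) = mex{1,2,4} = 0
g(13) = mex{0,2,4} = 1
So g(13) = 1.
Grundy values for heap B (subtraction set {6, 7}):
g(0) = mex{} = 0
g(1) = mex{} = 0
g(2) = mex{} = 0
g(3) = mex{} = 0
g(4) = mex{} = 0
g(5) = mex{} = 0
g(6) = mex{0} = 1
g(7) = mex{0} = 1
g(8) = mex{0} = 1
g(9) = mex{0} = 1
g(10) = mex{0} = 1
g(11) = mex{0} = 1
So g(11) = 1.
By the Sprague-Grundy theorem, the Grundy value of a sum of independent games is the XOR of the component values.
Combined value = 1 XOR 1 = 0.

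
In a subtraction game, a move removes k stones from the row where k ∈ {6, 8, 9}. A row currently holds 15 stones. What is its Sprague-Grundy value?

Build the Grundy sequence with g(k) = mex{g(k−s) : s ∈ {6, 8, 9}, s ≤ k}:
k:     0  1  2  3  4  5  6  7  8  9 10 11 12 13 14 15
g(k):  0  0  0  0  0  0  1  1  1  1  1  1  2  2  2  0
So g(15) = 0.

0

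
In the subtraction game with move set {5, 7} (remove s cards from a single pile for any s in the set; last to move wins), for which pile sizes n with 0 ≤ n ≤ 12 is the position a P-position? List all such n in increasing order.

Compute g(0), g(1), … for moves {5, 7}:
g(0) = mex{} = 0
g(1) = mex{} = 0
g(2) = mex{} = 0
g(3) = mex{} = 0
g(4) = mex{} = 0
g(5) = mex{0} = 1
g(6) = mex{0} = 1
g(7) = mex{0} = 1
g(8) = mex{0} = 1
g(9) = mex{0} = 1
g(10) = mex{0,1} = 2
g(11) = mex{0,1} = 2
g(12) = mex{1} = 0
The P-positions (g = 0) in 0..12 are 0, 1, 2, 3, 4, 12.

0, 1, 2, 3, 4, 12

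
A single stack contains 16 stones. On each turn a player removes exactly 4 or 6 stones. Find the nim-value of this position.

1

Compute g(0), g(1), … for moves {4, 6}:
k:     0  1  2  3  4  5  6  7  8  9 10 11 12 13 14 15 16
g(k):  0  0  0  0  1  1  1  1  2  2  0  0  0  0  1  1  1
So g(16) = 1.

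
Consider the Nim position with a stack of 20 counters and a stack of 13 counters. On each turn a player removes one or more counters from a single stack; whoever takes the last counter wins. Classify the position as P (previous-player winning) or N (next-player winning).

N-position

Compute the nim-sum pairwise:
20 ⊕ 13 = 25
The nim-sum is 25 ≠ 0, so this is an N-position: the player to move can win.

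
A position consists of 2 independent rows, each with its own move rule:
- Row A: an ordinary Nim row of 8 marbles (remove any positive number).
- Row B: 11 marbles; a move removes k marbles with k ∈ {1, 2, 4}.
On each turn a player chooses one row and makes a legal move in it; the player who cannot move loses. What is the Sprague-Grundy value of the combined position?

Row A is a plain Nim row of size 8, so its Grundy value is 8.
Grundy values for row B (subtraction set {1, 2, 4}):
g(0) = mex{} = 0
g(1) = mex{0} = 1
g(2) = mex{0,1} = 2
g(3) = mex{1,2} = 0
g(4) = mex{0,2} = 1
g(5) = mex{0,1} = 2
g(6) = mex{1,2} = 0
g(7) = mex{0,2} = 1
g(8) = mex{0,1} = 2
g(9) = mex{1,2} = 0
g(10) = mex{0,2} = 1
g(11) = mex{0,1} = 2
So g(11) = 2.
The value of a disjunctive sum is the nim-sum of the parts.
Combined value = 8 ⊕ 2 = 10.

10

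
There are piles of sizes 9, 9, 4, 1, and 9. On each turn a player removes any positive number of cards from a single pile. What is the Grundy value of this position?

12

Compute the nim-sum pairwise:
9 ⊕ 9 = 0
0 ⊕ 4 = 4
4 ⊕ 1 = 5
5 ⊕ 9 = 12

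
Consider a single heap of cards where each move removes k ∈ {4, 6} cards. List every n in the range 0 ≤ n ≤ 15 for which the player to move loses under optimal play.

0, 1, 2, 3, 10, 11, 12, 13

Compute g(0), g(1), … for moves {4, 6}:
k:     0  1  2  3  4  5  6  7  8  9 10 11 12 13 14 15
g(k):  0  0  0  0  1  1  1  1  2  2  0  0  0  0  1  1
The P-positions (g = 0) in 0..15 are 0, 1, 2, 3, 10, 11, 12, 13.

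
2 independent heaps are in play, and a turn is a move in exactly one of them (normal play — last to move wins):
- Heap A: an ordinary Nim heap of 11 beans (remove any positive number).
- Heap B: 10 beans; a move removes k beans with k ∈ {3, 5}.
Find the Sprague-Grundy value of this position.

Heap A is a plain Nim heap of size 11, so its Grundy value is 11.
Grundy values for heap B (subtraction set {3, 5}):
g(0) = mex{} = 0
g(1) = mex{} = 0
g(2) = mex{} = 0
g(3) = mex{0} = 1
g(4) = mex{0} = 1
g(5) = mex{0} = 1
g(6) = mex{0,1} = 2
g(7) = mex{0,1} = 2
g(8) = mex{1} = 0
g(9) = mex{1,2} = 0
g(10) = mex{1,2} = 0
So g(10) = 0.
The value of a disjunctive sum is the nim-sum of the parts.
Combined value = 11 ⊕ 0 = 11.

11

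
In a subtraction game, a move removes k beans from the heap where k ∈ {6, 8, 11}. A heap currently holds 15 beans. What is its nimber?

2

Build the Grundy sequence with g(k) = mex{g(k−s) : s ∈ {6, 8, 11}, s ≤ k}:
k:     0  1  2  3  4  5  6  7  8  9 10 11 12 13 14 15
g(k):  0  0  0  0  0  0  1  1  1  1  1  1  2  2  2  2
So g(15) = 2.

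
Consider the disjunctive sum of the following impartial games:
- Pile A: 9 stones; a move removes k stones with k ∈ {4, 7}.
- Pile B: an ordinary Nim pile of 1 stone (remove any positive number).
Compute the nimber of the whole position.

3

Grundy values for pile A (subtraction set {4, 7}):
g(0) = mex{} = 0
g(1) = mex{} = 0
g(2) = mex{} = 0
g(3) = mex{} = 0
g(4) = mex{0} = 1
g(5) = mex{0} = 1
g(6) = mex{0} = 1
g(7) = mex{0} = 1
g(8) = mex{0,1} = 2
g(9) = mex{0,1} = 2
So g(9) = 2.
Pile B is a plain Nim pile of size 1, so its Grundy value is 1.
By the Sprague-Grundy theorem, the Grundy value of a sum of independent games is the XOR of the component values.
Combined value = 2 XOR 1 = 3.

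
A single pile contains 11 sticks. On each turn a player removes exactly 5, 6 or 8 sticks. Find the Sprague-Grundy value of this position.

2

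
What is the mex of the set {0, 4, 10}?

0 is in the set but 1 is not, so the mex is 1.

1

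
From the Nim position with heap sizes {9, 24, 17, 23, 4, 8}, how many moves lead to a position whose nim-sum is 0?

3

Nim-sum: 9 ^ 24 ^ 17 ^ 23 ^ 4 ^ 8 = 27.
The overall nim-sum is X = 27. A heap of size p has a winning move iff p XOR X < p (reduce it to p XOR X).
  9: 9 XOR 27 = 18 ≥ 9 — no move.
  24: 24 XOR 27 = 3 < 24 — winning move (to 3).
  17: 17 XOR 27 = 10 < 17 — winning move (to 10).
  23: 23 XOR 27 = 12 < 23 — winning move (to 12).
  4: 4 XOR 27 = 31 ≥ 4 — no move.
  8: 8 XOR 27 = 19 ≥ 8 — no move.
That gives 3 winning moves.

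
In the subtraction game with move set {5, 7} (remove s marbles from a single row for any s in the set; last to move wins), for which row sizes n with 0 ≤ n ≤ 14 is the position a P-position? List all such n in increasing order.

Compute g(0), g(1), … for moves {5, 7}:
k:     0  1  2  3  4  5  6  7  8  9 10 11 12 13 14
g(k):  0  0  0  0  0  1  1  1  1  1  2  2  0  0  0
The P-positions (g = 0) in 0..14 are 0, 1, 2, 3, 4, 12, 13, 14.

0, 1, 2, 3, 4, 12, 13, 14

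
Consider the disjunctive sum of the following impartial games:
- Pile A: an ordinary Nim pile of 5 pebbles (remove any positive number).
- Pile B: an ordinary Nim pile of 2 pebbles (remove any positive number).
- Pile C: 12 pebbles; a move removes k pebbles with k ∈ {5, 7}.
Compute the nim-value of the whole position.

7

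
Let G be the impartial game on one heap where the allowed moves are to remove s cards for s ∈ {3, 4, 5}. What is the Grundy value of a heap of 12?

1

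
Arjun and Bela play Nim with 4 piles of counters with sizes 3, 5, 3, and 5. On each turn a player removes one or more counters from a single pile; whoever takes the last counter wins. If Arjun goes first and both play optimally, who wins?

Bela wins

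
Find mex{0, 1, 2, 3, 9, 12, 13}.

4

The values 0, 1, 2, 3 are all present; 4 is the first non-negative integer missing from the set.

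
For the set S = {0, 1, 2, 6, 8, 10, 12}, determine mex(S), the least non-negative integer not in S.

The values 0, 1, 2 are all present; 3 is the first non-negative integer missing from the set.

3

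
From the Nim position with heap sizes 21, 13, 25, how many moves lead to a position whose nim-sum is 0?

Write each in binary and XOR column by column:
  10101  (21)
  01101  (13)
  11001  (25)
  -----
  00001  (1)
The overall nim-sum is X = 1. A heap of size p has a winning move iff p XOR X < p (reduce it to p XOR X).
  21: 21 XOR 1 = 20 < 21 — winning move (to 20).
  13: 13 XOR 1 = 12 < 13 — winning move (to 12).
  25: 25 XOR 1 = 24 < 25 — winning move (to 24).
That gives 3 winning moves.

3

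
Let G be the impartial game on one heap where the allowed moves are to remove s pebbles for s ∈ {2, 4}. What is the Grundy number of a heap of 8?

1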